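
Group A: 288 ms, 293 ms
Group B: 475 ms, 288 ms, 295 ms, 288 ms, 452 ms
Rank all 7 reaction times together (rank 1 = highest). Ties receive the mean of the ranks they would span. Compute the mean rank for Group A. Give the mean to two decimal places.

Sorted (descending): 475, 452, 295, 293, 288, 288, 288
The 3 values of 288 occupy positions 5–7 → average rank 6.
Group A values → pooled ranks: 288→6, 293→4
Mean rank = (6 + 4) / 2 = 5.00

5.00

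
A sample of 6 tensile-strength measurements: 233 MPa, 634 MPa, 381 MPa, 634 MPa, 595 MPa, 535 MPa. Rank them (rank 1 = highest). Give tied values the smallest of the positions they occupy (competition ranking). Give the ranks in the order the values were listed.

6, 1, 5, 1, 3, 4

Sorted (descending): 634, 634, 595, 535, 381, 233
The 2 values of 634 occupy positions 1–2 → each gets rank 1.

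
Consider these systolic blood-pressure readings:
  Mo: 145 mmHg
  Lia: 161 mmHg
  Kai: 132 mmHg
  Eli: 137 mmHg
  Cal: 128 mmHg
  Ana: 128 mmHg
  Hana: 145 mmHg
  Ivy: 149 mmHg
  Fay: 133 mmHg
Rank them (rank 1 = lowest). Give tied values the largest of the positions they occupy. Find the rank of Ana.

2

Sorted (ascending): 128, 128, 132, 133, 137, 145, 145, 149, 161
The 2 values of 128 occupy positions 1–2 → each gets rank 2.
The 2 values of 145 occupy positions 6–7 → each gets rank 7.
Ana has value 128 mmHg → rank 2.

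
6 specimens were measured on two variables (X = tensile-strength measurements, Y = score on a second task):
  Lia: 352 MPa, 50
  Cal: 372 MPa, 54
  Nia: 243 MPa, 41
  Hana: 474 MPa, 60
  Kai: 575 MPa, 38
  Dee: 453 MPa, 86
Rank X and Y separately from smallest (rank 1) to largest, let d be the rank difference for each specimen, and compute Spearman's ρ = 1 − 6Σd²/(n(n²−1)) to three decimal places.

Ranks of variable 1: 2, 3, 1, 5, 6, 4
Ranks of variable 2: 3, 4, 2, 5, 1, 6
d = r₁ − r₂: -1, -1, -1, 0, 5, -2
d²: 1, 1, 1, 0, 25, 4; Σd² = 32
ρ = 1 − 6·32/(6·35) = 1 − 192/210 = 0.086

0.086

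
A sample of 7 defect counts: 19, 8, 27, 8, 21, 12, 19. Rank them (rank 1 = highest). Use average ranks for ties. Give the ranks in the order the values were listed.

3.5, 6.5, 1, 6.5, 2, 5, 3.5

Sorted (descending): 27, 21, 19, 19, 12, 8, 8
The 2 values of 19 occupy positions 3–4 → average rank (3+4)/2 = 3.5.
The 2 values of 8 occupy positions 6–7 → average rank (6+7)/2 = 6.5.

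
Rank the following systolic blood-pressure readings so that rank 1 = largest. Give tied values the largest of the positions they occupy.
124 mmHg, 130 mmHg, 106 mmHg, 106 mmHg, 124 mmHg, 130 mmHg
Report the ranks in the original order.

4, 2, 6, 6, 4, 2

Sorted (descending): 130, 130, 124, 124, 106, 106
The 2 values of 130 occupy positions 1–2 → each gets rank 2.
The 2 values of 124 occupy positions 3–4 → each gets rank 4.
The 2 values of 106 occupy positions 5–6 → each gets rank 6.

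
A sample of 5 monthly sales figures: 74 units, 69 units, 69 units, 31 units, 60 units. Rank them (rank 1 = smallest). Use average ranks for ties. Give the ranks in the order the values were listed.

Sorted (ascending): 31, 60, 69, 69, 74
The 2 values of 69 occupy positions 3–4 → average rank (3+4)/2 = 3.5.

5, 3.5, 3.5, 1, 2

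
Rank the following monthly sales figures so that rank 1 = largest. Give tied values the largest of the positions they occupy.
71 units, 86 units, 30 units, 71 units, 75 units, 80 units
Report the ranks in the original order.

5, 1, 6, 5, 3, 2

Sorted (descending): 86, 80, 75, 71, 71, 30
The 2 values of 71 occupy positions 4–5 → each gets rank 5.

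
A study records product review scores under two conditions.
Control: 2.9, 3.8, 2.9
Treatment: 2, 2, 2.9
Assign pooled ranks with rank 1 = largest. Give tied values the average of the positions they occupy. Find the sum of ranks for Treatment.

Sorted (descending): 3.8, 2.9, 2.9, 2.9, 2, 2
The 3 values of 2.9 occupy positions 2–4 → average rank 3.
The 2 values of 2 occupy positions 5–6 → average rank (5+6)/2 = 5.5.
Treatment values → pooled ranks: 2→5.5, 2→5.5, 2.9→3
Rank sum = 5.5 + 5.5 + 3 = 14

14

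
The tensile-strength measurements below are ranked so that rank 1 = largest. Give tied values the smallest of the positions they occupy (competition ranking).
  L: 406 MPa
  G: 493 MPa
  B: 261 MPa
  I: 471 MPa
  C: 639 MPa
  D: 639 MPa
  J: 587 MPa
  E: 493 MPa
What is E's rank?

4

Sorted (descending): 639, 639, 587, 493, 493, 471, 406, 261
The 2 values of 639 occupy positions 1–2 → each gets rank 1.
The 2 values of 493 occupy positions 4–5 → each gets rank 4.
E has value 493 MPa → rank 4.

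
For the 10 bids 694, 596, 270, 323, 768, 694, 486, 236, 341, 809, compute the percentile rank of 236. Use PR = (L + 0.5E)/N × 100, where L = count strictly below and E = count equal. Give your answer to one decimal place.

5.0

N = 10.
Strictly below 236: 0. Equal to 236: 1.
PR = (0 + 0.5·1)/10 × 100 = 5.0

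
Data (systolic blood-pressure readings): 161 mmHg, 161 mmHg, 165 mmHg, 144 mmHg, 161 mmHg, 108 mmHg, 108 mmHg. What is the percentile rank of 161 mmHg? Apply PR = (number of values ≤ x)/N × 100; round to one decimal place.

N = 7.
Strictly below 161: 3. Equal to 161: 3.
PR = 6/7 × 100 = 85.7

85.7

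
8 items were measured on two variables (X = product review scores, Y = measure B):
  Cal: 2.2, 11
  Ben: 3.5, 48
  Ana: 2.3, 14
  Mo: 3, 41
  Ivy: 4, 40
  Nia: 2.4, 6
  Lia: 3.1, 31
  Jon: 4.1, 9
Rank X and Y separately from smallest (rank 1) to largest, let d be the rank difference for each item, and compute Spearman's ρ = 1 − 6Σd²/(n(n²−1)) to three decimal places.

Ranks of variable 1: 1, 6, 2, 4, 7, 3, 5, 8
Ranks of variable 2: 3, 8, 4, 7, 6, 1, 5, 2
d = r₁ − r₂: -2, -2, -2, -3, 1, 2, 0, 6
d²: 4, 4, 4, 9, 1, 4, 0, 36; Σd² = 62
ρ = 1 − 6·62/(8·63) = 1 − 372/504 = 0.262

0.262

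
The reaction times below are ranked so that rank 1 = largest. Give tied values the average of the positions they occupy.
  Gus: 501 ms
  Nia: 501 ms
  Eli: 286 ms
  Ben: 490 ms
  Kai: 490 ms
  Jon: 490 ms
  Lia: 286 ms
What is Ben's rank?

4

Sorted (descending): 501, 501, 490, 490, 490, 286, 286
The 2 values of 501 occupy positions 1–2 → average rank (1+2)/2 = 1.5.
The 3 values of 490 occupy positions 3–5 → average rank 4.
The 2 values of 286 occupy positions 6–7 → average rank (6+7)/2 = 6.5.
Ben has value 490 ms → rank 4.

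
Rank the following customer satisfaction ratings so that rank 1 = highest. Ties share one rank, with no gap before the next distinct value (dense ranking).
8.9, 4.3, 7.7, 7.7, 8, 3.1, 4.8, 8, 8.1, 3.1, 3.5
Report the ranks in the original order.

Sorted (descending): 8.9, 8.1, 8, 8, 7.7, 7.7, 4.8, 4.3, 3.5, 3.1, 3.1
The 2 values of 8 share dense rank 3.
The 2 values of 7.7 share dense rank 4.
The 2 values of 3.1 share dense rank 8.
Remaining distinct values take the next consecutive integers.

1, 6, 4, 4, 3, 8, 5, 3, 2, 8, 7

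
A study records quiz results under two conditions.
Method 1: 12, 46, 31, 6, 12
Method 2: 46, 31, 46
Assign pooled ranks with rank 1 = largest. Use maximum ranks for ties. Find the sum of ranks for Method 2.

Sorted (descending): 46, 46, 46, 31, 31, 12, 12, 6
The 3 values of 46 occupy positions 1–3 → each gets rank 3.
The 2 values of 31 occupy positions 4–5 → each gets rank 5.
The 2 values of 12 occupy positions 6–7 → each gets rank 7.
Method 2 values → pooled ranks: 46→3, 31→5, 46→3
Rank sum = 3 + 5 + 3 = 11

11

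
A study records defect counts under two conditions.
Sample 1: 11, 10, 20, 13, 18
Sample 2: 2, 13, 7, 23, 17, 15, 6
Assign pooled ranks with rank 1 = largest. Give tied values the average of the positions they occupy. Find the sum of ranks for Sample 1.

28.5

Sorted (descending): 23, 20, 18, 17, 15, 13, 13, 11, 10, 7, 6, 2
The 2 values of 13 occupy positions 6–7 → average rank (6+7)/2 = 6.5.
Sample 1 values → pooled ranks: 11→8, 10→9, 20→2, 13→6.5, 18→3
Rank sum = 8 + 9 + 2 + 6.5 + 3 = 28.5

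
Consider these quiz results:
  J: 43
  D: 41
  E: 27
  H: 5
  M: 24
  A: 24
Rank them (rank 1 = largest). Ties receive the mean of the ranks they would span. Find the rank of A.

4.5

Sorted (descending): 43, 41, 27, 24, 24, 5
The 2 values of 24 occupy positions 4–5 → average rank (4+5)/2 = 4.5.
A has value 24 → rank 4.5.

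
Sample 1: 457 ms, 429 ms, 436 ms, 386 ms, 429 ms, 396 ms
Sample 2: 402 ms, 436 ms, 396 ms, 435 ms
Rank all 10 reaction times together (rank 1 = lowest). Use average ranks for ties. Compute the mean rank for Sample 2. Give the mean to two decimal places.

Sorted (ascending): 386, 396, 396, 402, 429, 429, 435, 436, 436, 457
The 2 values of 396 occupy positions 2–3 → average rank (2+3)/2 = 2.5.
The 2 values of 429 occupy positions 5–6 → average rank (5+6)/2 = 5.5.
The 2 values of 436 occupy positions 8–9 → average rank (8+9)/2 = 8.5.
Sample 2 values → pooled ranks: 402→4, 436→8.5, 396→2.5, 435→7
Mean rank = (4 + 8.5 + 2.5 + 7) / 4 = 5.50

5.50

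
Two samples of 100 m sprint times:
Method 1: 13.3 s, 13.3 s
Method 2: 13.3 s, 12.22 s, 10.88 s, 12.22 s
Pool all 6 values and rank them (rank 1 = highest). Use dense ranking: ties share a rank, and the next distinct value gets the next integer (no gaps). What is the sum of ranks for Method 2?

Sorted (descending): 13.3, 13.3, 13.3, 12.22, 12.22, 10.88
The 3 values of 13.3 share dense rank 1.
The 2 values of 12.22 share dense rank 2.
Remaining distinct values take the next consecutive integers.
Method 2 values → pooled ranks: 13.3→1, 12.22→2, 10.88→3, 12.22→2
Rank sum = 1 + 2 + 3 + 2 = 8

8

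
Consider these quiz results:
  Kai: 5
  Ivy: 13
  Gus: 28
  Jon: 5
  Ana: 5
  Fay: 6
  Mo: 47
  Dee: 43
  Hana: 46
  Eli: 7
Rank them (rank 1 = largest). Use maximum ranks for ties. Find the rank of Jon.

Sorted (descending): 47, 46, 43, 28, 13, 7, 6, 5, 5, 5
The 3 values of 5 occupy positions 8–10 → each gets rank 10.
Jon has value 5 → rank 10.

10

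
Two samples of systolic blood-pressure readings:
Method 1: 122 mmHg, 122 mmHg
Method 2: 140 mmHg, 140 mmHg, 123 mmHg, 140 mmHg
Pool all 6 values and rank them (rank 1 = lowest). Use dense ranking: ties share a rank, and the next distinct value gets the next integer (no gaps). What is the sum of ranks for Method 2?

11

Sorted (ascending): 122, 122, 123, 140, 140, 140
The 2 values of 122 share dense rank 1.
The 3 values of 140 share dense rank 3.
Remaining distinct values take the next consecutive integers.
Method 2 values → pooled ranks: 140→3, 140→3, 123→2, 140→3
Rank sum = 3 + 3 + 2 + 3 = 11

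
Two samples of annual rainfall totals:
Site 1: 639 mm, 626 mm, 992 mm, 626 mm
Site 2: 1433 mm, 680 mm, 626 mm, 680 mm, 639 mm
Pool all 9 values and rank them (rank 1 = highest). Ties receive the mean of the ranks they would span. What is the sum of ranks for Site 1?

Sorted (descending): 1433, 992, 680, 680, 639, 639, 626, 626, 626
The 2 values of 680 occupy positions 3–4 → average rank (3+4)/2 = 3.5.
The 2 values of 639 occupy positions 5–6 → average rank (5+6)/2 = 5.5.
The 3 values of 626 occupy positions 7–9 → average rank 8.
Site 1 values → pooled ranks: 639→5.5, 626→8, 992→2, 626→8
Rank sum = 5.5 + 8 + 2 + 8 = 23.5

23.5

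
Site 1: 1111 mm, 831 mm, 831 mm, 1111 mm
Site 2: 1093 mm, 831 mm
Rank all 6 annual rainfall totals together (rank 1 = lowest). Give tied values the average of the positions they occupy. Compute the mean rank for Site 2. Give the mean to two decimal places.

Sorted (ascending): 831, 831, 831, 1093, 1111, 1111
The 3 values of 831 occupy positions 1–3 → average rank 2.
The 2 values of 1111 occupy positions 5–6 → average rank (5+6)/2 = 5.5.
Site 2 values → pooled ranks: 1093→4, 831→2
Mean rank = (4 + 2) / 2 = 3.00

3.00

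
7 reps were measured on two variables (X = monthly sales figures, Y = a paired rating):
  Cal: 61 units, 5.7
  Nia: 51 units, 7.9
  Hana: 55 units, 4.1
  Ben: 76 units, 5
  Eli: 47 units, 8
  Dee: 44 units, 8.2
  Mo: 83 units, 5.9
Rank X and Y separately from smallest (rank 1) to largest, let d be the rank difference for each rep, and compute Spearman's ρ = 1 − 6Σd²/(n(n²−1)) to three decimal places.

Ranks of variable 1: 5, 3, 4, 6, 2, 1, 7
Ranks of variable 2: 3, 5, 1, 2, 6, 7, 4
d = r₁ − r₂: 2, -2, 3, 4, -4, -6, 3
d²: 4, 4, 9, 16, 16, 36, 9; Σd² = 94
ρ = 1 − 6·94/(7·48) = 1 − 564/336 = -0.679

-0.679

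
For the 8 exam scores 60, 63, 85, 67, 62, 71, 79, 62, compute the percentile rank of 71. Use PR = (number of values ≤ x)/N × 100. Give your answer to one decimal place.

75.0

N = 8.
Strictly below 71: 5. Equal to 71: 1.
PR = 6/8 × 100 = 75.0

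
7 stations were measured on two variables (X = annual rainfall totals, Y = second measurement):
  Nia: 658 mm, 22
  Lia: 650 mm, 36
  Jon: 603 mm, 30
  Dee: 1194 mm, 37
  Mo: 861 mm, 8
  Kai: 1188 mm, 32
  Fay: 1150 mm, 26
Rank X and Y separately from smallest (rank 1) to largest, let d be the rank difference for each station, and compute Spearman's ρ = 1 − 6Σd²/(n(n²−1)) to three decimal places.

Ranks of variable 1: 3, 2, 1, 7, 4, 6, 5
Ranks of variable 2: 2, 6, 4, 7, 1, 5, 3
d = r₁ − r₂: 1, -4, -3, 0, 3, 1, 2
d²: 1, 16, 9, 0, 9, 1, 4; Σd² = 40
ρ = 1 − 6·40/(7·48) = 1 − 240/336 = 0.286

0.286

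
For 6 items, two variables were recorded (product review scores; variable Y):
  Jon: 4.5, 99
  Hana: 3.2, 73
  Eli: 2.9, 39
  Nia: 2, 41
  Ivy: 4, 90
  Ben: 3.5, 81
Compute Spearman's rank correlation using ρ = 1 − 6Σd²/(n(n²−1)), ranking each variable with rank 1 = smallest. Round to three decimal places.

0.943

Ranks of variable 1: 6, 3, 2, 1, 5, 4
Ranks of variable 2: 6, 3, 1, 2, 5, 4
d = r₁ − r₂: 0, 0, 1, -1, 0, 0
d²: 0, 0, 1, 1, 0, 0; Σd² = 2
ρ = 1 − 6·2/(6·35) = 1 − 12/210 = 0.943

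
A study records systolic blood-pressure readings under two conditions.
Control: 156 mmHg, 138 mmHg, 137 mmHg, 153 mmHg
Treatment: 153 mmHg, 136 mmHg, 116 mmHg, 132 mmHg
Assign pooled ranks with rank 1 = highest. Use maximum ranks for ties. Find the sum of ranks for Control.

13

Sorted (descending): 156, 153, 153, 138, 137, 136, 132, 116
The 2 values of 153 occupy positions 2–3 → each gets rank 3.
Control values → pooled ranks: 156→1, 138→4, 137→5, 153→3
Rank sum = 1 + 4 + 5 + 3 = 13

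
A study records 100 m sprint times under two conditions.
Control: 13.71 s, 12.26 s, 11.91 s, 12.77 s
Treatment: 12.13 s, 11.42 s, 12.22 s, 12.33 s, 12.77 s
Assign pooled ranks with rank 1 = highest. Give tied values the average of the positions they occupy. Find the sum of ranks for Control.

Sorted (descending): 13.71, 12.77, 12.77, 12.33, 12.26, 12.22, 12.13, 11.91, 11.42
The 2 values of 12.77 occupy positions 2–3 → average rank (2+3)/2 = 2.5.
Control values → pooled ranks: 13.71→1, 12.26→5, 11.91→8, 12.77→2.5
Rank sum = 1 + 5 + 8 + 2.5 = 16.5

16.5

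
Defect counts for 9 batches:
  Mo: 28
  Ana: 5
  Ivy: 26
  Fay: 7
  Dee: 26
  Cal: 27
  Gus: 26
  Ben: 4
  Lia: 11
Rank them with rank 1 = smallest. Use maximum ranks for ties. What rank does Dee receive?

7

Sorted (ascending): 4, 5, 7, 11, 26, 26, 26, 27, 28
The 3 values of 26 occupy positions 5–7 → each gets rank 7.
Dee has value 26 → rank 7.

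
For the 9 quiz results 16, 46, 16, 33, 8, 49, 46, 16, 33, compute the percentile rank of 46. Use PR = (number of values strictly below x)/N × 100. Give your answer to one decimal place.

66.7

N = 9.
Strictly below 46: 6. Equal to 46: 2.
PR = 6/9 × 100 = 66.7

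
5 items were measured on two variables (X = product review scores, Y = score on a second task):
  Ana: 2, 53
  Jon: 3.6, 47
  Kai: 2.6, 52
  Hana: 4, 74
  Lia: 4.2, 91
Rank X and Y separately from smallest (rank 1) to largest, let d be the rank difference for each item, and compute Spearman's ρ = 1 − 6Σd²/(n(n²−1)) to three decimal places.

0.600

Ranks of variable 1: 1, 3, 2, 4, 5
Ranks of variable 2: 3, 1, 2, 4, 5
d = r₁ − r₂: -2, 2, 0, 0, 0
d²: 4, 4, 0, 0, 0; Σd² = 8
ρ = 1 − 6·8/(5·24) = 1 − 48/120 = 0.600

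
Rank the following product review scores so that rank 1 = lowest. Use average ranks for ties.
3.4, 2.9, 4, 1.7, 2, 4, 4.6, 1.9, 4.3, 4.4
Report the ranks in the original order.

5, 4, 6.5, 1, 3, 6.5, 10, 2, 8, 9

Sorted (ascending): 1.7, 1.9, 2, 2.9, 3.4, 4, 4, 4.3, 4.4, 4.6
The 2 values of 4 occupy positions 6–7 → average rank (6+7)/2 = 6.5.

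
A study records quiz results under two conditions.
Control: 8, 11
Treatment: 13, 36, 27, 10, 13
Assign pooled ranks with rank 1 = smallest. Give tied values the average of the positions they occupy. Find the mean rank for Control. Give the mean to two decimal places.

Sorted (ascending): 8, 10, 11, 13, 13, 27, 36
The 2 values of 13 occupy positions 4–5 → average rank (4+5)/2 = 4.5.
Control values → pooled ranks: 8→1, 11→3
Mean rank = (1 + 3) / 2 = 2.00

2.00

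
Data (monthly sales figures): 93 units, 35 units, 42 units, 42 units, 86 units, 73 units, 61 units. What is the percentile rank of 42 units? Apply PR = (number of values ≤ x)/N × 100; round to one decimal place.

N = 7.
Strictly below 42: 1. Equal to 42: 2.
PR = 3/7 × 100 = 42.9

42.9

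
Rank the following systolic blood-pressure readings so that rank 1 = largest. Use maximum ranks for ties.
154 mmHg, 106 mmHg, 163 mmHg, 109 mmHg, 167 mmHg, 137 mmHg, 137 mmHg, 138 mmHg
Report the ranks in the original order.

Sorted (descending): 167, 163, 154, 138, 137, 137, 109, 106
The 2 values of 137 occupy positions 5–6 → each gets rank 6.

3, 8, 2, 7, 1, 6, 6, 4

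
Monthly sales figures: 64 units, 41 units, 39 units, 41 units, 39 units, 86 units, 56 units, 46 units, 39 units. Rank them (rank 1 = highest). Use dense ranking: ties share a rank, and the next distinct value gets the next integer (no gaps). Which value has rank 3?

56

Sorted (descending): 86, 64, 56, 46, 41, 41, 39, 39, 39
The 2 values of 41 share dense rank 5.
The 3 values of 39 share dense rank 6.
Remaining distinct values take the next consecutive integers.
Rank 3 → value 56.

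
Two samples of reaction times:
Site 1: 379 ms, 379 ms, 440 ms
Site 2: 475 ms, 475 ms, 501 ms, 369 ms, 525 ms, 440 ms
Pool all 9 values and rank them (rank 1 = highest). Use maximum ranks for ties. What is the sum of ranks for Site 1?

Sorted (descending): 525, 501, 475, 475, 440, 440, 379, 379, 369
The 2 values of 475 occupy positions 3–4 → each gets rank 4.
The 2 values of 440 occupy positions 5–6 → each gets rank 6.
The 2 values of 379 occupy positions 7–8 → each gets rank 8.
Site 1 values → pooled ranks: 379→8, 379→8, 440→6
Rank sum = 8 + 8 + 6 = 22

22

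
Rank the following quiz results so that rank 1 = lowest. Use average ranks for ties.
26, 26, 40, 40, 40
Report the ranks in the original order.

Sorted (ascending): 26, 26, 40, 40, 40
The 2 values of 26 occupy positions 1–2 → average rank (1+2)/2 = 1.5.
The 3 values of 40 occupy positions 3–5 → average rank 4.

1.5, 1.5, 4, 4, 4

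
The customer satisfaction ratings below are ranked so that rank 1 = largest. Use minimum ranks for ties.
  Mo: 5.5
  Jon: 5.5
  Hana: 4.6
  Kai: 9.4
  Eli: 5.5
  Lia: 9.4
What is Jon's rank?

3

Sorted (descending): 9.4, 9.4, 5.5, 5.5, 5.5, 4.6
The 2 values of 9.4 occupy positions 1–2 → each gets rank 1.
The 3 values of 5.5 occupy positions 3–5 → each gets rank 3.
Jon has value 5.5 → rank 3.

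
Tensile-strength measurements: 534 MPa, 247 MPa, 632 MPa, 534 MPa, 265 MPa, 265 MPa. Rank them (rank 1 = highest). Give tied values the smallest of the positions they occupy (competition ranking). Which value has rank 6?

247

Sorted (descending): 632, 534, 534, 265, 265, 247
The 2 values of 534 occupy positions 2–3 → each gets rank 2.
The 2 values of 265 occupy positions 4–5 → each gets rank 4.
Rank 6 → value 247.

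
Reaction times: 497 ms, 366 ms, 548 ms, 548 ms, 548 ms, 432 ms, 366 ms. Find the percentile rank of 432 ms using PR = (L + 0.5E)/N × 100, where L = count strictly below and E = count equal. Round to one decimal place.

N = 7.
Strictly below 432: 2. Equal to 432: 1.
PR = (2 + 0.5·1)/7 × 100 = 35.7

35.7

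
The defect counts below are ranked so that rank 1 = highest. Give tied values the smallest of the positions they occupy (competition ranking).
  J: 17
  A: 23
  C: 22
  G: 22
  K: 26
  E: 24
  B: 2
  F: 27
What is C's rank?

5

Sorted (descending): 27, 26, 24, 23, 22, 22, 17, 2
The 2 values of 22 occupy positions 5–6 → each gets rank 5.
C has value 22 → rank 5.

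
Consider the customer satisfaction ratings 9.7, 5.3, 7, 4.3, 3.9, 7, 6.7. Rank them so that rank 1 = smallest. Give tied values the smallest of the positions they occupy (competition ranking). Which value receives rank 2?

4.3

Sorted (ascending): 3.9, 4.3, 5.3, 6.7, 7, 7, 9.7
The 2 values of 7 occupy positions 5–6 → each gets rank 5.
Rank 2 → value 4.3.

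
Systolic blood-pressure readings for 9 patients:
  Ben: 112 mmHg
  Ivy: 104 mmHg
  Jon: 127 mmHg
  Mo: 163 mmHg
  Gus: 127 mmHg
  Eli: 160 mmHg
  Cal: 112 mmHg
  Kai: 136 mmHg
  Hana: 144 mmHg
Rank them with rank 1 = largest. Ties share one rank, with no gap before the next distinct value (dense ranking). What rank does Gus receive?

5

Sorted (descending): 163, 160, 144, 136, 127, 127, 112, 112, 104
The 2 values of 127 share dense rank 5.
The 2 values of 112 share dense rank 6.
Remaining distinct values take the next consecutive integers.
Gus has value 127 mmHg → rank 5.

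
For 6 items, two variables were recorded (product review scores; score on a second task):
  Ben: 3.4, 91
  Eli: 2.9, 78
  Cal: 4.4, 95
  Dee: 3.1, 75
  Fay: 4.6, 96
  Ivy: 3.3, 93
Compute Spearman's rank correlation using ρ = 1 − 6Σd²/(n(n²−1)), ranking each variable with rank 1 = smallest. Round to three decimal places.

Ranks of variable 1: 4, 1, 5, 2, 6, 3
Ranks of variable 2: 3, 2, 5, 1, 6, 4
d = r₁ − r₂: 1, -1, 0, 1, 0, -1
d²: 1, 1, 0, 1, 0, 1; Σd² = 4
ρ = 1 − 6·4/(6·35) = 1 − 24/210 = 0.886

0.886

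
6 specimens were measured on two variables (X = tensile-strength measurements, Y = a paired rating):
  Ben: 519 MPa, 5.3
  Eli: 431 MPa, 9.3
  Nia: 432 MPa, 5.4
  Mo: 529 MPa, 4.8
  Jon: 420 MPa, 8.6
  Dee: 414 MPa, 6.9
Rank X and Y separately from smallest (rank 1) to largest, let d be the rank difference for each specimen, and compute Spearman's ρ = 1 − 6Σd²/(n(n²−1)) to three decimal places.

-0.771

Ranks of variable 1: 5, 3, 4, 6, 2, 1
Ranks of variable 2: 2, 6, 3, 1, 5, 4
d = r₁ − r₂: 3, -3, 1, 5, -3, -3
d²: 9, 9, 1, 25, 9, 9; Σd² = 62
ρ = 1 − 6·62/(6·35) = 1 − 372/210 = -0.771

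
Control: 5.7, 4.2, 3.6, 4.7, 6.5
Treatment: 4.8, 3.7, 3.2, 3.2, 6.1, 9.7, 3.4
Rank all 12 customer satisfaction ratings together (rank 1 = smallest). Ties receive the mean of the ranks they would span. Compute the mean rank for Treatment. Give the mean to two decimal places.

5.86

Sorted (ascending): 3.2, 3.2, 3.4, 3.6, 3.7, 4.2, 4.7, 4.8, 5.7, 6.1, 6.5, 9.7
The 2 values of 3.2 occupy positions 1–2 → average rank (1+2)/2 = 1.5.
Treatment values → pooled ranks: 4.8→8, 3.7→5, 3.2→1.5, 3.2→1.5, 6.1→10, 9.7→12, 3.4→3
Mean rank = (8 + 5 + 1.5 + 1.5 + 10 + 12 + 3) / 7 = 5.86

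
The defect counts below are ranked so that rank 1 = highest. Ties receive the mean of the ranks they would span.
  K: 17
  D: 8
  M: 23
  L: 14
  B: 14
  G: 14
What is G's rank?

Sorted (descending): 23, 17, 14, 14, 14, 8
The 3 values of 14 occupy positions 3–5 → average rank 4.
G has value 14 → rank 4.

4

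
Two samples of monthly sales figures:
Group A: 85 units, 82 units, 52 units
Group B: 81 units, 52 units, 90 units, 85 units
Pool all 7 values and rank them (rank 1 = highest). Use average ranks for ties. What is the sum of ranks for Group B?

Sorted (descending): 90, 85, 85, 82, 81, 52, 52
The 2 values of 85 occupy positions 2–3 → average rank (2+3)/2 = 2.5.
The 2 values of 52 occupy positions 6–7 → average rank (6+7)/2 = 6.5.
Group B values → pooled ranks: 81→5, 52→6.5, 90→1, 85→2.5
Rank sum = 5 + 6.5 + 1 + 2.5 = 15

15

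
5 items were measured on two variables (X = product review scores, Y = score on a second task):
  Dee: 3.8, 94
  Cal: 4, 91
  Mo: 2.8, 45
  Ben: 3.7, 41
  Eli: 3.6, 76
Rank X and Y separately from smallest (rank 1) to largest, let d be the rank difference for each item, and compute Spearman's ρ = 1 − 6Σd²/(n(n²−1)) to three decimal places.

Ranks of variable 1: 4, 5, 1, 3, 2
Ranks of variable 2: 5, 4, 2, 1, 3
d = r₁ − r₂: -1, 1, -1, 2, -1
d²: 1, 1, 1, 4, 1; Σd² = 8
ρ = 1 − 6·8/(5·24) = 1 − 48/120 = 0.600

0.600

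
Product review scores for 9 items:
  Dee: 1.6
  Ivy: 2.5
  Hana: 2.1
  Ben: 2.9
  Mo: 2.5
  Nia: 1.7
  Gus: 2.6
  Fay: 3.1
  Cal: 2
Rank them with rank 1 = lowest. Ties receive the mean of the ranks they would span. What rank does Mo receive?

Sorted (ascending): 1.6, 1.7, 2, 2.1, 2.5, 2.5, 2.6, 2.9, 3.1
The 2 values of 2.5 occupy positions 5–6 → average rank (5+6)/2 = 5.5.
Mo has value 2.5 → rank 5.5.

5.5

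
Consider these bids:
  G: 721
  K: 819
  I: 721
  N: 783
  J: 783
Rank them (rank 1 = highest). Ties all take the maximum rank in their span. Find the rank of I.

5

Sorted (descending): 819, 783, 783, 721, 721
The 2 values of 783 occupy positions 2–3 → each gets rank 3.
The 2 values of 721 occupy positions 4–5 → each gets rank 5.
I has value 721 → rank 5.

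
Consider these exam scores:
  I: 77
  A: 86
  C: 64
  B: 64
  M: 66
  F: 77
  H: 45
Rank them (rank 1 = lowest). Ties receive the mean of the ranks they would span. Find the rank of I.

Sorted (ascending): 45, 64, 64, 66, 77, 77, 86
The 2 values of 64 occupy positions 2–3 → average rank (2+3)/2 = 2.5.
The 2 values of 77 occupy positions 5–6 → average rank (5+6)/2 = 5.5.
I has value 77 → rank 5.5.

5.5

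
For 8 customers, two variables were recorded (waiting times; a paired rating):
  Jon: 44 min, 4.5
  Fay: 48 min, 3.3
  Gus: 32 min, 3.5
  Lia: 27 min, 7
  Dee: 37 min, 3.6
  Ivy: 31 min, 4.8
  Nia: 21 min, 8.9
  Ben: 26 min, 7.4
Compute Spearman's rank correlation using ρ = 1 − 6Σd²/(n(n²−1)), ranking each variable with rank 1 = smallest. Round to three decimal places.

Ranks of variable 1: 7, 8, 5, 3, 6, 4, 1, 2
Ranks of variable 2: 4, 1, 2, 6, 3, 5, 8, 7
d = r₁ − r₂: 3, 7, 3, -3, 3, -1, -7, -5
d²: 9, 49, 9, 9, 9, 1, 49, 25; Σd² = 160
ρ = 1 − 6·160/(8·63) = 1 − 960/504 = -0.905

-0.905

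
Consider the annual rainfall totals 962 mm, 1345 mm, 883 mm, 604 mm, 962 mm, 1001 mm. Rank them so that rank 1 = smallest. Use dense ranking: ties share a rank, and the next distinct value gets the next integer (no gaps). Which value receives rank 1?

Sorted (ascending): 604, 883, 962, 962, 1001, 1345
The 2 values of 962 share dense rank 3.
Remaining distinct values take the next consecutive integers.
Rank 1 → value 604.

604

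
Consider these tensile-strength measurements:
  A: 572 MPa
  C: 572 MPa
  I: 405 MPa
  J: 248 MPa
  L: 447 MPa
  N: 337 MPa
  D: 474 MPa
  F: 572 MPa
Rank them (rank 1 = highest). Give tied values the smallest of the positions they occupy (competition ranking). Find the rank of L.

5

Sorted (descending): 572, 572, 572, 474, 447, 405, 337, 248
The 3 values of 572 occupy positions 1–3 → each gets rank 1.
L has value 447 MPa → rank 5.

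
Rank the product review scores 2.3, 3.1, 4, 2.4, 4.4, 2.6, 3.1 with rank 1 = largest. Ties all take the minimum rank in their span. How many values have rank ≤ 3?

4

Sorted (descending): 4.4, 4, 3.1, 3.1, 2.6, 2.4, 2.3
The 2 values of 3.1 occupy positions 3–4 → each gets rank 3.
Ranks ≤ 3: {1, 2, 3, 3} → 4 values.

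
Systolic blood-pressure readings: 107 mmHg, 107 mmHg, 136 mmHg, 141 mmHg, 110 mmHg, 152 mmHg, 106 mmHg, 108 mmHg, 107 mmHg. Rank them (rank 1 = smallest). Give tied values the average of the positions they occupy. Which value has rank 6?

Sorted (ascending): 106, 107, 107, 107, 108, 110, 136, 141, 152
The 3 values of 107 occupy positions 2–4 → average rank 3.
Rank 6 → value 110.

110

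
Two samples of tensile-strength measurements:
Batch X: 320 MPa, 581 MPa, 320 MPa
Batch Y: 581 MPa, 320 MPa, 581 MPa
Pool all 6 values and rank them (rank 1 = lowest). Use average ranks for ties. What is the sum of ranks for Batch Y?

12

Sorted (ascending): 320, 320, 320, 581, 581, 581
The 3 values of 320 occupy positions 1–3 → average rank 2.
The 3 values of 581 occupy positions 4–6 → average rank 5.
Batch Y values → pooled ranks: 581→5, 320→2, 581→5
Rank sum = 5 + 2 + 5 = 12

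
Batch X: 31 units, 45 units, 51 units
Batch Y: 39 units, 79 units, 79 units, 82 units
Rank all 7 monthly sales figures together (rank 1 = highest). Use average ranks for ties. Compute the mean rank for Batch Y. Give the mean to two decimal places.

Sorted (descending): 82, 79, 79, 51, 45, 39, 31
The 2 values of 79 occupy positions 2–3 → average rank (2+3)/2 = 2.5.
Batch Y values → pooled ranks: 39→6, 79→2.5, 79→2.5, 82→1
Mean rank = (6 + 2.5 + 2.5 + 1) / 4 = 3.00

3.00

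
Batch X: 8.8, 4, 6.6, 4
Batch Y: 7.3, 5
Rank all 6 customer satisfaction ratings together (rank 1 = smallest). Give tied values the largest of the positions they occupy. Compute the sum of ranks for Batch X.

14

Sorted (ascending): 4, 4, 5, 6.6, 7.3, 8.8
The 2 values of 4 occupy positions 1–2 → each gets rank 2.
Batch X values → pooled ranks: 8.8→6, 4→2, 6.6→4, 4→2
Rank sum = 6 + 2 + 4 + 2 = 14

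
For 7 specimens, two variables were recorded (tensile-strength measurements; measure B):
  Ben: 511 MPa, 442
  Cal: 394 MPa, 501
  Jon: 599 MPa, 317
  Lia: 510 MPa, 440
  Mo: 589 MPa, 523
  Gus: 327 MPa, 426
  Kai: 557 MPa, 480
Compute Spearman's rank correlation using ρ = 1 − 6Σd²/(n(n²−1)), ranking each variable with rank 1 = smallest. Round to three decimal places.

Ranks of variable 1: 4, 2, 7, 3, 6, 1, 5
Ranks of variable 2: 4, 6, 1, 3, 7, 2, 5
d = r₁ − r₂: 0, -4, 6, 0, -1, -1, 0
d²: 0, 16, 36, 0, 1, 1, 0; Σd² = 54
ρ = 1 − 6·54/(7·48) = 1 − 324/336 = 0.036

0.036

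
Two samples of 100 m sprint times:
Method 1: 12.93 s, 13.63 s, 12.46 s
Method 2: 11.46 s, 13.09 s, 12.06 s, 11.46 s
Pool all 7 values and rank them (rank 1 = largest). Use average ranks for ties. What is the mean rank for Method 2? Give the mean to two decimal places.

Sorted (descending): 13.63, 13.09, 12.93, 12.46, 12.06, 11.46, 11.46
The 2 values of 11.46 occupy positions 6–7 → average rank (6+7)/2 = 6.5.
Method 2 values → pooled ranks: 11.46→6.5, 13.09→2, 12.06→5, 11.46→6.5
Mean rank = (6.5 + 2 + 5 + 6.5) / 4 = 5.00

5.00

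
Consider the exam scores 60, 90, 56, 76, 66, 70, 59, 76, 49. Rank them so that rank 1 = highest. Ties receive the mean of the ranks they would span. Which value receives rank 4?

70

Sorted (descending): 90, 76, 76, 70, 66, 60, 59, 56, 49
The 2 values of 76 occupy positions 2–3 → average rank (2+3)/2 = 2.5.
Rank 4 → value 70.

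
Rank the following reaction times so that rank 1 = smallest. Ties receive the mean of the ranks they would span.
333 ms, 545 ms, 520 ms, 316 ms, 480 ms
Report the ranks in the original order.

2, 5, 4, 1, 3

Sorted (ascending): 316, 333, 480, 520, 545
No ties — each value takes its position as its rank.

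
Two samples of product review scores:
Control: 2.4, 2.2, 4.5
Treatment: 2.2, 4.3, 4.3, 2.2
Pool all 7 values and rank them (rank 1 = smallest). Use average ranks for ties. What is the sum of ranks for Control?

Sorted (ascending): 2.2, 2.2, 2.2, 2.4, 4.3, 4.3, 4.5
The 3 values of 2.2 occupy positions 1–3 → average rank 2.
The 2 values of 4.3 occupy positions 5–6 → average rank (5+6)/2 = 5.5.
Control values → pooled ranks: 2.4→4, 2.2→2, 4.5→7
Rank sum = 4 + 2 + 7 = 13

13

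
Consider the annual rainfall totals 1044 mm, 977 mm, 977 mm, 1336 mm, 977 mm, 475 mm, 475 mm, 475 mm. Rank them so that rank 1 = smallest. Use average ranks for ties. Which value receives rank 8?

Sorted (ascending): 475, 475, 475, 977, 977, 977, 1044, 1336
The 3 values of 475 occupy positions 1–3 → average rank 2.
The 3 values of 977 occupy positions 4–6 → average rank 5.
Rank 8 → value 1336.

1336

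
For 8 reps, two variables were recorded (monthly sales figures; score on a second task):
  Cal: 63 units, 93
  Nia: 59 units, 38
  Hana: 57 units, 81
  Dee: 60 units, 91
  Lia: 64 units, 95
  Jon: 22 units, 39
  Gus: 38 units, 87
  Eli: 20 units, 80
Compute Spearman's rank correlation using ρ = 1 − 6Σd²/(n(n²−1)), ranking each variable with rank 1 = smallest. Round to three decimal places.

Ranks of variable 1: 7, 5, 4, 6, 8, 2, 3, 1
Ranks of variable 2: 7, 1, 4, 6, 8, 2, 5, 3
d = r₁ − r₂: 0, 4, 0, 0, 0, 0, -2, -2
d²: 0, 16, 0, 0, 0, 0, 4, 4; Σd² = 24
ρ = 1 − 6·24/(8·63) = 1 − 144/504 = 0.714

0.714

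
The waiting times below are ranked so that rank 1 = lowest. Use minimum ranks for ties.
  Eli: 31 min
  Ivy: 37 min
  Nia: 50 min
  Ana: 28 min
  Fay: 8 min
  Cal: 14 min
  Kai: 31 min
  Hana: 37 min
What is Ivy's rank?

6

Sorted (ascending): 8, 14, 28, 31, 31, 37, 37, 50
The 2 values of 31 occupy positions 4–5 → each gets rank 4.
The 2 values of 37 occupy positions 6–7 → each gets rank 6.
Ivy has value 37 min → rank 6.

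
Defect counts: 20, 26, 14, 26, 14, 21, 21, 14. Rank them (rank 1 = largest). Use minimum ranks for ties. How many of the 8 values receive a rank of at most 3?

Sorted (descending): 26, 26, 21, 21, 20, 14, 14, 14
The 2 values of 26 occupy positions 1–2 → each gets rank 1.
The 2 values of 21 occupy positions 3–4 → each gets rank 3.
The 3 values of 14 occupy positions 6–8 → each gets rank 6.
Ranks ≤ 3: {1, 1, 3, 3} → 4 values.

4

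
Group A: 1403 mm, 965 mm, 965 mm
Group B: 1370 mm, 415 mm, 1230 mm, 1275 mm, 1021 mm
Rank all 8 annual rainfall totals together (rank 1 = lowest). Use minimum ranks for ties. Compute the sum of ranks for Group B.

23

Sorted (ascending): 415, 965, 965, 1021, 1230, 1275, 1370, 1403
The 2 values of 965 occupy positions 2–3 → each gets rank 2.
Group B values → pooled ranks: 1370→7, 415→1, 1230→5, 1275→6, 1021→4
Rank sum = 7 + 1 + 5 + 6 + 4 = 23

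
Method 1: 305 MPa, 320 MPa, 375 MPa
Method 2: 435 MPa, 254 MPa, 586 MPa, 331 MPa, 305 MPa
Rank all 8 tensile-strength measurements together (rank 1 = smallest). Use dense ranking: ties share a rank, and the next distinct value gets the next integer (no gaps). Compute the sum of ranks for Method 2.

20

Sorted (ascending): 254, 305, 305, 320, 331, 375, 435, 586
The 2 values of 305 share dense rank 2.
Remaining distinct values take the next consecutive integers.
Method 2 values → pooled ranks: 435→6, 254→1, 586→7, 331→4, 305→2
Rank sum = 6 + 1 + 7 + 4 + 2 = 20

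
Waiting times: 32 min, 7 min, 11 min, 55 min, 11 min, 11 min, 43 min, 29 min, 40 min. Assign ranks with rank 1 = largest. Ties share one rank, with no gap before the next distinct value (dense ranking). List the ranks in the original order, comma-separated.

Sorted (descending): 55, 43, 40, 32, 29, 11, 11, 11, 7
The 3 values of 11 share dense rank 6.
Remaining distinct values take the next consecutive integers.

4, 7, 6, 1, 6, 6, 2, 5, 3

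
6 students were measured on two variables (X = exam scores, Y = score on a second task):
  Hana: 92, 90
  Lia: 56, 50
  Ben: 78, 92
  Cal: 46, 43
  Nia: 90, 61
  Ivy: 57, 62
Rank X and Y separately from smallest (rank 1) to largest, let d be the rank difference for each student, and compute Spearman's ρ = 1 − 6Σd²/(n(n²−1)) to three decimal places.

0.714

Ranks of variable 1: 6, 2, 4, 1, 5, 3
Ranks of variable 2: 5, 2, 6, 1, 3, 4
d = r₁ − r₂: 1, 0, -2, 0, 2, -1
d²: 1, 0, 4, 0, 4, 1; Σd² = 10
ρ = 1 − 6·10/(6·35) = 1 − 60/210 = 0.714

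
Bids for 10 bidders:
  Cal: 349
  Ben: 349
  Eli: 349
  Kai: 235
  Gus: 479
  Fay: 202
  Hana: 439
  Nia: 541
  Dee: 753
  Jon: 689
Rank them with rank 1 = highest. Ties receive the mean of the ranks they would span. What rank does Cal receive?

Sorted (descending): 753, 689, 541, 479, 439, 349, 349, 349, 235, 202
The 3 values of 349 occupy positions 6–8 → average rank 7.
Cal has value 349 → rank 7.

7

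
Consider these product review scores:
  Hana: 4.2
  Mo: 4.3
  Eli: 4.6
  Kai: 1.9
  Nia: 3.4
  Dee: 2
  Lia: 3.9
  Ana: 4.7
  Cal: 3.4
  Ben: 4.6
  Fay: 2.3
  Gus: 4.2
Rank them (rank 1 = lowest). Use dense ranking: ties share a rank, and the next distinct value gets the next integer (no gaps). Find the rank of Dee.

Sorted (ascending): 1.9, 2, 2.3, 3.4, 3.4, 3.9, 4.2, 4.2, 4.3, 4.6, 4.6, 4.7
The 2 values of 3.4 share dense rank 4.
The 2 values of 4.2 share dense rank 6.
The 2 values of 4.6 share dense rank 8.
Remaining distinct values take the next consecutive integers.
Dee has value 2 → rank 2.

2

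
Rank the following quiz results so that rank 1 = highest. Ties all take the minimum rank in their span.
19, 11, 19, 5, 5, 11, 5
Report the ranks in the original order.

1, 3, 1, 5, 5, 3, 5

Sorted (descending): 19, 19, 11, 11, 5, 5, 5
The 2 values of 19 occupy positions 1–2 → each gets rank 1.
The 2 values of 11 occupy positions 3–4 → each gets rank 3.
The 3 values of 5 occupy positions 5–7 → each gets rank 5.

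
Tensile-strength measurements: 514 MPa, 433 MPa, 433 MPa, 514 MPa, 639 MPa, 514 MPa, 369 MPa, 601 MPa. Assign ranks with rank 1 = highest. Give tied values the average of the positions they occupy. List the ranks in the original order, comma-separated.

Sorted (descending): 639, 601, 514, 514, 514, 433, 433, 369
The 3 values of 514 occupy positions 3–5 → average rank 4.
The 2 values of 433 occupy positions 6–7 → average rank (6+7)/2 = 6.5.

4, 6.5, 6.5, 4, 1, 4, 8, 2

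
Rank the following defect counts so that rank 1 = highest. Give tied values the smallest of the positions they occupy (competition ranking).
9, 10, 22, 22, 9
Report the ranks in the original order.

4, 3, 1, 1, 4

Sorted (descending): 22, 22, 10, 9, 9
The 2 values of 22 occupy positions 1–2 → each gets rank 1.
The 2 values of 9 occupy positions 4–5 → each gets rank 4.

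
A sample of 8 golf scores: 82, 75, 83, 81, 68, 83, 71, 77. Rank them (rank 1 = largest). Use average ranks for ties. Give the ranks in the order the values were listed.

Sorted (descending): 83, 83, 82, 81, 77, 75, 71, 68
The 2 values of 83 occupy positions 1–2 → average rank (1+2)/2 = 1.5.

3, 6, 1.5, 4, 8, 1.5, 7, 5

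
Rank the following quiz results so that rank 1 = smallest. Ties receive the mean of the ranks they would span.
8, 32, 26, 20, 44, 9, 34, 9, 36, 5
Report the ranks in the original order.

2, 7, 6, 5, 10, 3.5, 8, 3.5, 9, 1

Sorted (ascending): 5, 8, 9, 9, 20, 26, 32, 34, 36, 44
The 2 values of 9 occupy positions 3–4 → average rank (3+4)/2 = 3.5.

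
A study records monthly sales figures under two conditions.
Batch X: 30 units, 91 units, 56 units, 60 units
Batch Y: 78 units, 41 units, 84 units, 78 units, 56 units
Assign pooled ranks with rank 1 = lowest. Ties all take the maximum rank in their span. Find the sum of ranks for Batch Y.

28

Sorted (ascending): 30, 41, 56, 56, 60, 78, 78, 84, 91
The 2 values of 56 occupy positions 3–4 → each gets rank 4.
The 2 values of 78 occupy positions 6–7 → each gets rank 7.
Batch Y values → pooled ranks: 78→7, 41→2, 84→8, 78→7, 56→4
Rank sum = 7 + 2 + 8 + 7 + 4 = 28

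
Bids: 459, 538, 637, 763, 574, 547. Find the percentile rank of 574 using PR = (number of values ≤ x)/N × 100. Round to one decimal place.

N = 6.
Strictly below 574: 3. Equal to 574: 1.
PR = 4/6 × 100 = 66.7

66.7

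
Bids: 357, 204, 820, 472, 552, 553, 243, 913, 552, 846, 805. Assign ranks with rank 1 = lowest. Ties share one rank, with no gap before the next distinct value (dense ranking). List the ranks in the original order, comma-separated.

Sorted (ascending): 204, 243, 357, 472, 552, 552, 553, 805, 820, 846, 913
The 2 values of 552 share dense rank 5.
Remaining distinct values take the next consecutive integers.

3, 1, 8, 4, 5, 6, 2, 10, 5, 9, 7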